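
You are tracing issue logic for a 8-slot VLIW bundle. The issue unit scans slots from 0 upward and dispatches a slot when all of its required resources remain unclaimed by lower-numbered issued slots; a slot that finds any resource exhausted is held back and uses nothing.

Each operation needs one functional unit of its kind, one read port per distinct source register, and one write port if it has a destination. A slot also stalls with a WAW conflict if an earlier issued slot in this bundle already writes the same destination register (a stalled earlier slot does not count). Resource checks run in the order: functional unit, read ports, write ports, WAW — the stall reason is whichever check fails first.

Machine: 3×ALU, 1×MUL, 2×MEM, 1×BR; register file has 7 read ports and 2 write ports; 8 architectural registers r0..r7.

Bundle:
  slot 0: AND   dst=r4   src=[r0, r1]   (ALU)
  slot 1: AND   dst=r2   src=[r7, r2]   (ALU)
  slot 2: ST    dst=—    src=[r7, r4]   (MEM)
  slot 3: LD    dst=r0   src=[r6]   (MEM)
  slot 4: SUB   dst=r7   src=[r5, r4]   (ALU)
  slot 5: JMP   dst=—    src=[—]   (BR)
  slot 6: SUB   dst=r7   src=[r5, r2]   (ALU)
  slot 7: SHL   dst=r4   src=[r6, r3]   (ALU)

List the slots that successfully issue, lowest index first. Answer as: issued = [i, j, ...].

issued = [0, 1, 2, 5]

[0] ALU needs rd=2 wr=1: ok; after: ALU=2 MUL=1 MEM=2 BR=1, R=5, W=1
[1] ALU needs rd=2 wr=1: ok; after: ALU=1 MUL=1 MEM=2 BR=1, R=3, W=0
[2] MEM needs rd=2 wr=0: ok; after: ALU=1 MUL=1 MEM=1 BR=1, R=1, W=0
[3] MEM needs rd=1 wr=1: WR_PORT; after: ALU=1 MUL=1 MEM=1 BR=1, R=1, W=0
[4] ALU needs rd=2 wr=1: RD_PORT; after: ALU=1 MUL=1 MEM=1 BR=1, R=1, W=0
[5] BR needs rd=0 wr=0: ok; after: ALU=1 MUL=1 MEM=1 BR=0, R=1, W=0
[6] ALU needs rd=2 wr=1: RD_PORT; after: ALU=1 MUL=1 MEM=1 BR=0, R=1, W=0
[7] ALU needs rd=2 wr=1: RD_PORT; after: ALU=1 MUL=1 MEM=1 BR=0, R=1, W=0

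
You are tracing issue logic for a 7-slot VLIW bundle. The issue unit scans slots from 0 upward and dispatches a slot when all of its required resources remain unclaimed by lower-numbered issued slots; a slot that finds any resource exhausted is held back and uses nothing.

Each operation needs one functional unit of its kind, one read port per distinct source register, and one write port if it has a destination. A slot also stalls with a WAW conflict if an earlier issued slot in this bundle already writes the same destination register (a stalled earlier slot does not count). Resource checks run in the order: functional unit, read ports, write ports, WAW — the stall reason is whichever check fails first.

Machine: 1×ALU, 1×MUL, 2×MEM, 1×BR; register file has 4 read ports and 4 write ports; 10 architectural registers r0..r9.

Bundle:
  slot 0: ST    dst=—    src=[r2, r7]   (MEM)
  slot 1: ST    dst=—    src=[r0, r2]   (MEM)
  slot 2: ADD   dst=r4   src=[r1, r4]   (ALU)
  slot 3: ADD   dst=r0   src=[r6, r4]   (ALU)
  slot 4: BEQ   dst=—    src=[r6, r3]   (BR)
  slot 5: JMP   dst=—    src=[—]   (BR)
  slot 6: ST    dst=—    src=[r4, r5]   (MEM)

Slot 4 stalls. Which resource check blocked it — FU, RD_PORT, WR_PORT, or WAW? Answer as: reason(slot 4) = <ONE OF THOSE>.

reason(slot 4) = RD_PORT

slot 0 (MEM): ISSUE — free A1,Mu1,Ld1,B1 rp2 wp4
slot 1 (MEM): ISSUE — free A1,Mu1,Ld0,B1 rp0 wp4
slot 2 (ALU): stall RD_PORT — free A1,Mu1,Ld0,B1 rp0 wp4
slot 3 (ALU): stall RD_PORT — free A1,Mu1,Ld0,B1 rp0 wp4
slot 4 (BR): stall RD_PORT — free A1,Mu1,Ld0,B1 rp0 wp4
slot 5 (BR): ISSUE — free A1,Mu1,Ld0,B0 rp0 wp4
slot 6 (MEM): stall FU — free A1,Mu1,Ld0,B0 rp0 wp4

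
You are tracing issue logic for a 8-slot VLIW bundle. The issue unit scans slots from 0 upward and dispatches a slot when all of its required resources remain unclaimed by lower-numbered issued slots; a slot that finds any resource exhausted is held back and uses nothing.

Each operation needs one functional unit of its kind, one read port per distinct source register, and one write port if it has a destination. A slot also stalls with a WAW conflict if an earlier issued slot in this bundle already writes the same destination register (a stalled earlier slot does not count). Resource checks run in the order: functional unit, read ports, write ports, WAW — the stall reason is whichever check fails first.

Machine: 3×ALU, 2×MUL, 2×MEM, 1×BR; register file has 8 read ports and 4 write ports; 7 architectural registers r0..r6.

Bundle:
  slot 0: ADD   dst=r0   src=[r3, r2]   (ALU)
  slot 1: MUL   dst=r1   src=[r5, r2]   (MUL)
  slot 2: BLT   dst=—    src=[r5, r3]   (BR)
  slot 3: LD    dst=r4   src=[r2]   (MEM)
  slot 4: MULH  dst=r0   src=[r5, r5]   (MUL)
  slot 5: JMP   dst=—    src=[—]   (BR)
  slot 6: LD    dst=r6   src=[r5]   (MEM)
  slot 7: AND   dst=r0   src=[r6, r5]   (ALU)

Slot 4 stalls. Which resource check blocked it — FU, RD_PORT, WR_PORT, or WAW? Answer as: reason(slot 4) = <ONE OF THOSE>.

reason(slot 4) = WAW

(0) want 1×ALU +2rd +1wr — yes → AL2|MU2|ME2|BR1|rd6|wr3
(1) want 1×MUL +2rd +1wr — yes → AL2|MU1|ME2|BR1|rd4|wr2
(2) want 1×BR +2rd +0wr — yes → AL2|MU1|ME2|BR0|rd2|wr2
(3) want 1×MEM +1rd +1wr — yes → AL2|MU1|ME1|BR0|rd1|wr1
(4) want 1×MUL +1rd +1wr — WAW → AL2|MU1|ME1|BR0|rd1|wr1
(5) want 1×BR +0rd +0wr — FU → AL2|MU1|ME1|BR0|rd1|wr1
(6) want 1×MEM +1rd +1wr — yes → AL2|MU1|ME0|BR0|rd0|wr0
(7) want 1×ALU +2rd +1wr — RD_PORT → AL2|MU1|ME0|BR0|rd0|wr0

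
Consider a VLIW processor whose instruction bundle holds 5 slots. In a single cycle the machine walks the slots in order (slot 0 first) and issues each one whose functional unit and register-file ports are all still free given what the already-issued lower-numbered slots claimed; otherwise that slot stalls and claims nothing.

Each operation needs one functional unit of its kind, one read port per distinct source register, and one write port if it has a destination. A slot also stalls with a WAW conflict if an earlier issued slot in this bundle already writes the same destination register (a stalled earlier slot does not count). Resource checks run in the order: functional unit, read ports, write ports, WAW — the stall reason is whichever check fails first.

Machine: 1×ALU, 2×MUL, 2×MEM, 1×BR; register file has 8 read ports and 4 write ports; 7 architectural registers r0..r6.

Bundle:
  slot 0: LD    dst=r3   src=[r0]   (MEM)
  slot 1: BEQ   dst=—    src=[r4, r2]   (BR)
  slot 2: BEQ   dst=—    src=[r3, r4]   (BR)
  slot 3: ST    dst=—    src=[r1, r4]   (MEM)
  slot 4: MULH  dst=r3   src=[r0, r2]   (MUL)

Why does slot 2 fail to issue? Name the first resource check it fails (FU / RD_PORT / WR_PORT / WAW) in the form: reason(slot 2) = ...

reason(slot 2) = FU

(0) want 1×MEM +1rd +1wr — yes → AL1|MU2|ME1|BR1|rd7|wr3
(1) want 1×BR +2rd +0wr — yes → AL1|MU2|ME1|BR0|rd5|wr3
(2) want 1×BR +2rd +0wr — FU → AL1|MU2|ME1|BR0|rd5|wr3
(3) want 1×MEM +2rd +0wr — yes → AL1|MU2|ME0|BR0|rd3|wr3
(4) want 1×MUL +2rd +1wr — WAW → AL1|MU2|ME0|BR0|rd3|wr3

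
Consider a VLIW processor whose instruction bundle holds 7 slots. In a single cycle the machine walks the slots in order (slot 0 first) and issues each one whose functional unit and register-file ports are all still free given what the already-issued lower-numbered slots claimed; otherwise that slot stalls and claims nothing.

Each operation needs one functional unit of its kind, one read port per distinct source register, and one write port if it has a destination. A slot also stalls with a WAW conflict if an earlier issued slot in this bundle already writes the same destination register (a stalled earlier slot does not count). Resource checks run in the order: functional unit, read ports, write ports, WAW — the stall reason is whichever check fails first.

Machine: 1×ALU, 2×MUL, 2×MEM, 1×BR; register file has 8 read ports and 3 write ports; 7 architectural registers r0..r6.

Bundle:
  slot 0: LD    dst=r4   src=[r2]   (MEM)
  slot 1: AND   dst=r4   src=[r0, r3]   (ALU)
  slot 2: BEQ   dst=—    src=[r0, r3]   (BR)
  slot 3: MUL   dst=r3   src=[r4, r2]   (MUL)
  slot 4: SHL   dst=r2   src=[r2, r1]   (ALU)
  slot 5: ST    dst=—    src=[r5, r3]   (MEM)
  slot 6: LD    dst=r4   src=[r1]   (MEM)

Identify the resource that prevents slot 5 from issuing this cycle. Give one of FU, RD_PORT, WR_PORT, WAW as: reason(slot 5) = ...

reason(slot 5) = RD_PORT

#0 MEM src=r2 dispatched  <A:1 Mu:2 Ld:1 B:1 rd:7 wr:2>
#1 ALU src=r0,r3 held:WAW  <A:1 Mu:2 Ld:1 B:1 rd:7 wr:2>
#2 BR src=r0,r3 dispatched  <A:1 Mu:2 Ld:1 B:0 rd:5 wr:2>
#3 MUL src=r4,r2 dispatched  <A:1 Mu:1 Ld:1 B:0 rd:3 wr:1>
#4 ALU src=r2,r1 dispatched  <A:0 Mu:1 Ld:1 B:0 rd:1 wr:0>
#5 MEM src=r5,r3 held:RD_PORT  <A:0 Mu:1 Ld:1 B:0 rd:1 wr:0>
#6 MEM src=r1 held:WR_PORT  <A:0 Mu:1 Ld:1 B:0 rd:1 wr:0>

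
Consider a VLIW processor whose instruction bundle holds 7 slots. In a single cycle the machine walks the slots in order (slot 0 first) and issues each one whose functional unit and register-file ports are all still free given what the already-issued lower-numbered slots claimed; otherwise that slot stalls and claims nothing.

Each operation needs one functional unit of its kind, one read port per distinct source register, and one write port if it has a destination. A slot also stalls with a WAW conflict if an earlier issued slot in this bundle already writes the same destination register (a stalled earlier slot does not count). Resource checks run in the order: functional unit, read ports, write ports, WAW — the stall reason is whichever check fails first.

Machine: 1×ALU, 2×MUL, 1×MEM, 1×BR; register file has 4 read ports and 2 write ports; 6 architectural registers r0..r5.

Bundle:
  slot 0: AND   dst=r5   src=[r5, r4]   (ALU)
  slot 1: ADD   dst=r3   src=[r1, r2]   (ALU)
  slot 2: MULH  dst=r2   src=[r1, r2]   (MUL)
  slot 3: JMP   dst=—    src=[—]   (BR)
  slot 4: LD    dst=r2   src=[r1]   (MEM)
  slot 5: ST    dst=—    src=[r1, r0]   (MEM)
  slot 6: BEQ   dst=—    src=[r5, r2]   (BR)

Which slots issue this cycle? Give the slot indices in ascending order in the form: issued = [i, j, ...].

issued = [0, 2, 3]

(0) want 1×ALU +2rd +1wr — yes → AL0|MU2|ME1|BR1|rd2|wr1
(1) want 1×ALU +2rd +1wr — FU → AL0|MU2|ME1|BR1|rd2|wr1
(2) want 1×MUL +2rd +1wr — yes → AL0|MU1|ME1|BR1|rd0|wr0
(3) want 1×BR +0rd +0wr — yes → AL0|MU1|ME1|BR0|rd0|wr0
(4) want 1×MEM +1rd +1wr — RD_PORT → AL0|MU1|ME1|BR0|rd0|wr0
(5) want 1×MEM +2rd +0wr — RD_PORT → AL0|MU1|ME1|BR0|rd0|wr0
(6) want 1×BR +2rd +0wr — FU → AL0|MU1|ME1|BR0|rd0|wr0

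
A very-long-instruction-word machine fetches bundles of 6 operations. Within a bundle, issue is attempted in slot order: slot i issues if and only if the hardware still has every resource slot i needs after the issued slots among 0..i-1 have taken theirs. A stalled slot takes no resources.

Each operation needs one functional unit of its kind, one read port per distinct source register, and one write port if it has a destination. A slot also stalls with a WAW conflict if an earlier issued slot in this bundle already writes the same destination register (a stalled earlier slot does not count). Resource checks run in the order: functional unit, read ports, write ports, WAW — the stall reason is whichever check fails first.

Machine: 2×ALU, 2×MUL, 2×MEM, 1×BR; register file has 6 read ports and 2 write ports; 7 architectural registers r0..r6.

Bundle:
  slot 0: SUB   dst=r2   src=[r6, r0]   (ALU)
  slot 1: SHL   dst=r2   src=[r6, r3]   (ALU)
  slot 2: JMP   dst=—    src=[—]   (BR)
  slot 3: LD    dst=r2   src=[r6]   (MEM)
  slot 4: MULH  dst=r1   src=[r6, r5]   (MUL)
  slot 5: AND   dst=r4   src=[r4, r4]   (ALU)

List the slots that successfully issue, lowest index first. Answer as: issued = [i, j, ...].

slot 0 (ALU): ISSUE — free A1,Mu2,Ld2,B1 rp4 wp1
slot 1 (ALU): stall WAW — free A1,Mu2,Ld2,B1 rp4 wp1
slot 2 (BR): ISSUE — free A1,Mu2,Ld2,B0 rp4 wp1
slot 3 (MEM): stall WAW — free A1,Mu2,Ld2,B0 rp4 wp1
slot 4 (MUL): ISSUE — free A1,Mu1,Ld2,B0 rp2 wp0
slot 5 (ALU): stall WR_PORT — free A1,Mu1,Ld2,B0 rp2 wp0

issued = [0, 2, 4]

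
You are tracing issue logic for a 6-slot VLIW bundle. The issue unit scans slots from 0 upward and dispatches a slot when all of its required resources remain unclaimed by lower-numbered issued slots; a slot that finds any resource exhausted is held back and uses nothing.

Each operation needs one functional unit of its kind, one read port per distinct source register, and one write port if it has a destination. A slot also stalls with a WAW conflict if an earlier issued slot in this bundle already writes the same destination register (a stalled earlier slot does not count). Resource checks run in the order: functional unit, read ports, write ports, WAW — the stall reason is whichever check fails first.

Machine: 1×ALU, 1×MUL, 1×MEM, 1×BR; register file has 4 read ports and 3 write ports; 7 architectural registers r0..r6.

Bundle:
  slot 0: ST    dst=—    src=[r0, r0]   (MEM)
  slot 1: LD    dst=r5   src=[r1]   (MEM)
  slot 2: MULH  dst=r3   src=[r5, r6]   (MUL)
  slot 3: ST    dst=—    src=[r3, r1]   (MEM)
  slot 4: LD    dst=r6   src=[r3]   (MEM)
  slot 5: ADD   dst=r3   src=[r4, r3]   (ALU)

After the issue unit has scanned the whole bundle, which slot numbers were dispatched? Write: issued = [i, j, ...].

issued = [0, 2]

[0] MEM needs rd=1 wr=0: ok; after: ALU=1 MUL=1 MEM=0 BR=1, R=3, W=3
[1] MEM needs rd=1 wr=1: FU; after: ALU=1 MUL=1 MEM=0 BR=1, R=3, W=3
[2] MUL needs rd=2 wr=1: ok; after: ALU=1 MUL=0 MEM=0 BR=1, R=1, W=2
[3] MEM needs rd=2 wr=0: FU; after: ALU=1 MUL=0 MEM=0 BR=1, R=1, W=2
[4] MEM needs rd=1 wr=1: FU; after: ALU=1 MUL=0 MEM=0 BR=1, R=1, W=2
[5] ALU needs rd=2 wr=1: RD_PORT; after: ALU=1 MUL=0 MEM=0 BR=1, R=1, W=2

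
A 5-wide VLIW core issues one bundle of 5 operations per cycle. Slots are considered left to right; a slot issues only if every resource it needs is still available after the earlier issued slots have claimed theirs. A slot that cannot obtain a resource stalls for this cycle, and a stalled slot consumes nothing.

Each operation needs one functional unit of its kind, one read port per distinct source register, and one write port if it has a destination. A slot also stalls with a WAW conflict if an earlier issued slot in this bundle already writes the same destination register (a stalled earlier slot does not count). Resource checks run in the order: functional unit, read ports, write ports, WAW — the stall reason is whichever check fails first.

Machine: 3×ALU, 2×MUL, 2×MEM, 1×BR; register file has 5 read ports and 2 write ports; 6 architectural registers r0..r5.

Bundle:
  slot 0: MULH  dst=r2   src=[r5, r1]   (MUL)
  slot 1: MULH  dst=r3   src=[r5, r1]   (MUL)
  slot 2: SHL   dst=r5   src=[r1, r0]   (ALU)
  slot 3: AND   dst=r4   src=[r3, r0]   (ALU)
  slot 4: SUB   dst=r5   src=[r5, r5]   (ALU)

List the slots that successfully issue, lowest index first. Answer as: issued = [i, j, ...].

[0] MUL needs rd=2 wr=1: ok; after: ALU=3 MUL=1 MEM=2 BR=1, R=3, W=1
[1] MUL needs rd=2 wr=1: ok; after: ALU=3 MUL=0 MEM=2 BR=1, R=1, W=0
[2] ALU needs rd=2 wr=1: RD_PORT; after: ALU=3 MUL=0 MEM=2 BR=1, R=1, W=0
[3] ALU needs rd=2 wr=1: RD_PORT; after: ALU=3 MUL=0 MEM=2 BR=1, R=1, W=0
[4] ALU needs rd=1 wr=1: WR_PORT; after: ALU=3 MUL=0 MEM=2 BR=1, R=1, W=0

issued = [0, 1]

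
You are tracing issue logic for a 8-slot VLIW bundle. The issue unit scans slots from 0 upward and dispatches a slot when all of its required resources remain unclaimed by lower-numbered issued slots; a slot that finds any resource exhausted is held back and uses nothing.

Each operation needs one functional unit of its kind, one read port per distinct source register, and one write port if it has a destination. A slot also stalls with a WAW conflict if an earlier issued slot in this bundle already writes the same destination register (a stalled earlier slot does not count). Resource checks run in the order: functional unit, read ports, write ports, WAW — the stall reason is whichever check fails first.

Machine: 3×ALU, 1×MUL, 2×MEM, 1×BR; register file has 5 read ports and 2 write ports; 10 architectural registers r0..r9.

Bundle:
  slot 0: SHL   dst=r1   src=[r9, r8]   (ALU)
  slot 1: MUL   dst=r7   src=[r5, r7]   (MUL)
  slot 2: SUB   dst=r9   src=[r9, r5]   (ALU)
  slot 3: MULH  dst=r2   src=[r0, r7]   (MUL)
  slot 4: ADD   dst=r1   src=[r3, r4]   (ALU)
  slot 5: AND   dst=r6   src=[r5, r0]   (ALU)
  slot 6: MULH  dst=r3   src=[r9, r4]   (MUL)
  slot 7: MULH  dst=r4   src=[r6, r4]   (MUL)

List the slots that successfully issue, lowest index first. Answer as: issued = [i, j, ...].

#0 ALU src=r9,r8 dispatched  <A:2 Mu:1 Ld:2 B:1 rd:3 wr:1>
#1 MUL src=r5,r7 dispatched  <A:2 Mu:0 Ld:2 B:1 rd:1 wr:0>
#2 ALU src=r9,r5 held:RD_PORT  <A:2 Mu:0 Ld:2 B:1 rd:1 wr:0>
#3 MUL src=r0,r7 held:FU  <A:2 Mu:0 Ld:2 B:1 rd:1 wr:0>
#4 ALU src=r3,r4 held:RD_PORT  <A:2 Mu:0 Ld:2 B:1 rd:1 wr:0>
#5 ALU src=r5,r0 held:RD_PORT  <A:2 Mu:0 Ld:2 B:1 rd:1 wr:0>
#6 MUL src=r9,r4 held:FU  <A:2 Mu:0 Ld:2 B:1 rd:1 wr:0>
#7 MUL src=r6,r4 held:FU  <A:2 Mu:0 Ld:2 B:1 rd:1 wr:0>

issued = [0, 1]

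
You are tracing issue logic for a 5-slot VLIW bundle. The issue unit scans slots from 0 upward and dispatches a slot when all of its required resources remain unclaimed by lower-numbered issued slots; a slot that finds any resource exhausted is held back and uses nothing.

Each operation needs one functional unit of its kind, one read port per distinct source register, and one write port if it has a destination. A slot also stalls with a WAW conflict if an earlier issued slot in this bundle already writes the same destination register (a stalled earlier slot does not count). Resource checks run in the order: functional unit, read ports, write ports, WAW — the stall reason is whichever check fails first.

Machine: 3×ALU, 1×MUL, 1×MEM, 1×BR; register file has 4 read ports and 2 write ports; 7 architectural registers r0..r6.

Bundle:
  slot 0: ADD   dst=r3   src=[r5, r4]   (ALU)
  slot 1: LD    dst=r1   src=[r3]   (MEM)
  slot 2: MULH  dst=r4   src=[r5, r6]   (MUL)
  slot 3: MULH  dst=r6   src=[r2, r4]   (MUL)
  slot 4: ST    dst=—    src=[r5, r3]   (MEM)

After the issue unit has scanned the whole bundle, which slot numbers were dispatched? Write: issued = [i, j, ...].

(0) want 1×ALU +2rd +1wr — yes → AL2|MU1|ME1|BR1|rd2|wr1
(1) want 1×MEM +1rd +1wr — yes → AL2|MU1|ME0|BR1|rd1|wr0
(2) want 1×MUL +2rd +1wr — RD_PORT → AL2|MU1|ME0|BR1|rd1|wr0
(3) want 1×MUL +2rd +1wr — RD_PORT → AL2|MU1|ME0|BR1|rd1|wr0
(4) want 1×MEM +2rd +0wr — FU → AL2|MU1|ME0|BR1|rd1|wr0

issued = [0, 1]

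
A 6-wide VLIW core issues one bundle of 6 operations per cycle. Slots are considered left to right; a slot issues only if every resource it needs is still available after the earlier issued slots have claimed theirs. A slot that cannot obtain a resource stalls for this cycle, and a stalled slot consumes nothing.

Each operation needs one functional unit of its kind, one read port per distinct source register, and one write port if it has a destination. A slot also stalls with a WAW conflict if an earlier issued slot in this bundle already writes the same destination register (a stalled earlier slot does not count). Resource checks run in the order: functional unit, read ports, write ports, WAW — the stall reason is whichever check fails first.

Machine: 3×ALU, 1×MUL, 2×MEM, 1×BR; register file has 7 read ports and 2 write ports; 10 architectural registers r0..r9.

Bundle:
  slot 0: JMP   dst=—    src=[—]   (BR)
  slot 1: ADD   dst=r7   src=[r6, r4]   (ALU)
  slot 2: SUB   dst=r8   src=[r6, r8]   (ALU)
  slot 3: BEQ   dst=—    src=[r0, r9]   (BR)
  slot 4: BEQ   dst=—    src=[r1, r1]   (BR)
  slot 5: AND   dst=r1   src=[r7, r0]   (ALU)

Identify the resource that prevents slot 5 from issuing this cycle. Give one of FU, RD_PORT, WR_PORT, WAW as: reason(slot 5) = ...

(0) want 1×BR +0rd +0wr — yes → AL3|MU1|ME2|BR0|rd7|wr2
(1) want 1×ALU +2rd +1wr — yes → AL2|MU1|ME2|BR0|rd5|wr1
(2) want 1×ALU +2rd +1wr — yes → AL1|MU1|ME2|BR0|rd3|wr0
(3) want 1×BR +2rd +0wr — FU → AL1|MU1|ME2|BR0|rd3|wr0
(4) want 1×BR +1rd +0wr — FU → AL1|MU1|ME2|BR0|rd3|wr0
(5) want 1×ALU +2rd +1wr — WR_PORT → AL1|MU1|ME2|BR0|rd3|wr0

reason(slot 5) = WR_PORT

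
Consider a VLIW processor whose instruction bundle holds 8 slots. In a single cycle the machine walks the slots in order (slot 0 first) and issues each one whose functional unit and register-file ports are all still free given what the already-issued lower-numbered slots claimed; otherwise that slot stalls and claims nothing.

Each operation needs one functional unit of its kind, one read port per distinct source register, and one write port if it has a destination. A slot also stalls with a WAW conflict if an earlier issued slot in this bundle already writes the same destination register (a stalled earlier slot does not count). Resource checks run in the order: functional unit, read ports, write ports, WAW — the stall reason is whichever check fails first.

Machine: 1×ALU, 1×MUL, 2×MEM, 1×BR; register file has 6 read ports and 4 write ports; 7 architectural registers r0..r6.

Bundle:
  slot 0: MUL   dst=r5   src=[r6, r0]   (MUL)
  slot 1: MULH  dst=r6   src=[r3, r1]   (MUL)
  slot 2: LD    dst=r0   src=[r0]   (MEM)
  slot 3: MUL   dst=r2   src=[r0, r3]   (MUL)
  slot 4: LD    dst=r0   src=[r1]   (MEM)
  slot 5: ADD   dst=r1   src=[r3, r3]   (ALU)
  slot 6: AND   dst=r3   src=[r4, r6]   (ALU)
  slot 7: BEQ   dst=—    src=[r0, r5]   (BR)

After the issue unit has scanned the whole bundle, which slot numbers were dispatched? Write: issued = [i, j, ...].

(0) want 1×MUL +2rd +1wr — yes → AL1|MU0|ME2|BR1|rd4|wr3
(1) want 1×MUL +2rd +1wr — FU → AL1|MU0|ME2|BR1|rd4|wr3
(2) want 1×MEM +1rd +1wr — yes → AL1|MU0|ME1|BR1|rd3|wr2
(3) want 1×MUL +2rd +1wr — FU → AL1|MU0|ME1|BR1|rd3|wr2
(4) want 1×MEM +1rd +1wr — WAW → AL1|MU0|ME1|BR1|rd3|wr2
(5) want 1×ALU +1rd +1wr — yes → AL0|MU0|ME1|BR1|rd2|wr1
(6) want 1×ALU +2rd +1wr — FU → AL0|MU0|ME1|BR1|rd2|wr1
(7) want 1×BR +2rd +0wr — yes → AL0|MU0|ME1|BR0|rd0|wr1

issued = [0, 2, 5, 7]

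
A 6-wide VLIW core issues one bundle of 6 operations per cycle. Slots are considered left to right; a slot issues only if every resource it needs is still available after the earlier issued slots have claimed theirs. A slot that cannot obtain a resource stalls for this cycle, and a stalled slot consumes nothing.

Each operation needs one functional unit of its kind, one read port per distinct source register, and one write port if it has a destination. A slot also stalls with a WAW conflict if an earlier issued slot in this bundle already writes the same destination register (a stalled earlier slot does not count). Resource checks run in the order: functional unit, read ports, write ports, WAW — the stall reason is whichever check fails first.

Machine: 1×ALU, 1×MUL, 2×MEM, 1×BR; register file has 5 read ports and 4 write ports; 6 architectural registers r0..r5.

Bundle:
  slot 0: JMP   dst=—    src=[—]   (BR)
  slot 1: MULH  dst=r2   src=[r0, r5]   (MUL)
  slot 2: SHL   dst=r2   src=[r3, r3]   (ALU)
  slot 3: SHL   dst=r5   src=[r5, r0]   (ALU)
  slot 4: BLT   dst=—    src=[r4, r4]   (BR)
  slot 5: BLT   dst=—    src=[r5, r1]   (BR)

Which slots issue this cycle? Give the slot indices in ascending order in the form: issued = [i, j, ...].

issued = [0, 1, 3]

#0 BR src=- dispatched  <A:1 Mu:1 Ld:2 B:0 rd:5 wr:4>
#1 MUL src=r0,r5 dispatched  <A:1 Mu:0 Ld:2 B:0 rd:3 wr:3>
#2 ALU src=r3,r3 held:WAW  <A:1 Mu:0 Ld:2 B:0 rd:3 wr:3>
#3 ALU src=r5,r0 dispatched  <A:0 Mu:0 Ld:2 B:0 rd:1 wr:2>
#4 BR src=r4,r4 held:FU  <A:0 Mu:0 Ld:2 B:0 rd:1 wr:2>
#5 BR src=r5,r1 held:FU  <A:0 Mu:0 Ld:2 B:0 rd:1 wr:2>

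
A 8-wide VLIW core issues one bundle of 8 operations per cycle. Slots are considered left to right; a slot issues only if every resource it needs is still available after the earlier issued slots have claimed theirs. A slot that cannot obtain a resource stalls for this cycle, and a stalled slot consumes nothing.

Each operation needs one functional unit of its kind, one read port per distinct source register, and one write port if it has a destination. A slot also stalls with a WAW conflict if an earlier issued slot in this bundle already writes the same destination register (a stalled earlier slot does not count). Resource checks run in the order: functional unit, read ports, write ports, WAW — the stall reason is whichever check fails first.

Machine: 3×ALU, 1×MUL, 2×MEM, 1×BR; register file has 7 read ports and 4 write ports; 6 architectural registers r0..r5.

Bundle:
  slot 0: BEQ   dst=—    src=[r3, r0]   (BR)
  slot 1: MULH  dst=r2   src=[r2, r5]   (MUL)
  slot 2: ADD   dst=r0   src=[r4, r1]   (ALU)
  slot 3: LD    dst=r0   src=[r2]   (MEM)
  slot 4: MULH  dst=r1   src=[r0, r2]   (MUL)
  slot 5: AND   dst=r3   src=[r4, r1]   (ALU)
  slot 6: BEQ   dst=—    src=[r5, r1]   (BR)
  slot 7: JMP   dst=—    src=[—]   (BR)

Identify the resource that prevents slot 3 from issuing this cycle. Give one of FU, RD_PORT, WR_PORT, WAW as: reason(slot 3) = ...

  0. BR ⇒ go  {3A/1Mu/2Ld/0B | 5r 4w}
  1. MUL→r2 ⇒ go  {3A/0Mu/2Ld/0B | 3r 3w}
  2. ALU→r0 ⇒ go  {2A/0Mu/2Ld/0B | 1r 2w}
  3. MEM→r0 ⇒ no(WAW)  {2A/0Mu/2Ld/0B | 1r 2w}
  4. MUL→r1 ⇒ no(FU)  {2A/0Mu/2Ld/0B | 1r 2w}
  5. ALU→r3 ⇒ no(RD_PORT)  {2A/0Mu/2Ld/0B | 1r 2w}
  6. BR ⇒ no(FU)  {2A/0Mu/2Ld/0B | 1r 2w}
  7. BR ⇒ no(FU)  {2A/0Mu/2Ld/0B | 1r 2w}

reason(slot 3) = WAW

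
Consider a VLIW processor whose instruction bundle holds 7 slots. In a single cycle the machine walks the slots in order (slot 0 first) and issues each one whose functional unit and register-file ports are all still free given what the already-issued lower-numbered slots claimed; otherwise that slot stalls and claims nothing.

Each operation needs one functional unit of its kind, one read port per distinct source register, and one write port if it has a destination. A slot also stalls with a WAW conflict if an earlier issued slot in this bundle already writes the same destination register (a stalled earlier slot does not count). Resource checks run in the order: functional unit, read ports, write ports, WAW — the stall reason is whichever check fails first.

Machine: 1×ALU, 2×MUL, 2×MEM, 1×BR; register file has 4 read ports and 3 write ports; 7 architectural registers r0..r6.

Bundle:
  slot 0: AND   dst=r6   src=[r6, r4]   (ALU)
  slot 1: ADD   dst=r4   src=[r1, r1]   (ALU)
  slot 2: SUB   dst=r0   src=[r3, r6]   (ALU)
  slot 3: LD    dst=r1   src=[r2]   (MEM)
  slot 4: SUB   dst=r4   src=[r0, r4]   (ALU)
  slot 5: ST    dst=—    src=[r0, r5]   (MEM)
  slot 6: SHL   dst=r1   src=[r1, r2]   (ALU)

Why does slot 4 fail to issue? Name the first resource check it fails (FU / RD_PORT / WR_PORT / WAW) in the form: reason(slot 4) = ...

#0 ALU src=r6,r4 dispatched  <A:0 Mu:2 Ld:2 B:1 rd:2 wr:2>
#1 ALU src=r1,r1 held:FU  <A:0 Mu:2 Ld:2 B:1 rd:2 wr:2>
#2 ALU src=r3,r6 held:FU  <A:0 Mu:2 Ld:2 B:1 rd:2 wr:2>
#3 MEM src=r2 dispatched  <A:0 Mu:2 Ld:1 B:1 rd:1 wr:1>
#4 ALU src=r0,r4 held:FU  <A:0 Mu:2 Ld:1 B:1 rd:1 wr:1>
#5 MEM src=r0,r5 held:RD_PORT  <A:0 Mu:2 Ld:1 B:1 rd:1 wr:1>
#6 ALU src=r1,r2 held:FU  <A:0 Mu:2 Ld:1 B:1 rd:1 wr:1>

reason(slot 4) = FU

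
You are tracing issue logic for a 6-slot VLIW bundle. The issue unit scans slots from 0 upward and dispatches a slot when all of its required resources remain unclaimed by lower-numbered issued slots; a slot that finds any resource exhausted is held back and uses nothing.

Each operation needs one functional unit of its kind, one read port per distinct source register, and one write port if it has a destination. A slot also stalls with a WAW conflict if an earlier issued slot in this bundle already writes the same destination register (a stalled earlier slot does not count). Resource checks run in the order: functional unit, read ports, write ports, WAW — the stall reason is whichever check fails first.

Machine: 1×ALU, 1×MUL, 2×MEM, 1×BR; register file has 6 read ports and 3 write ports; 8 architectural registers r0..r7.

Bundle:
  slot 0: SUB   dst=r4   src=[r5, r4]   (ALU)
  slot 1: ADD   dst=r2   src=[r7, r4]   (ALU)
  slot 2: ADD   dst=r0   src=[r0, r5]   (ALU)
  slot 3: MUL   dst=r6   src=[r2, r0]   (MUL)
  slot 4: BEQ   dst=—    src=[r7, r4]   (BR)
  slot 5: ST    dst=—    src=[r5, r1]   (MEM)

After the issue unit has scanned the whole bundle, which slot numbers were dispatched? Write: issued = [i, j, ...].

(0) want 1×ALU +2rd +1wr — yes → AL0|MU1|ME2|BR1|rd4|wr2
(1) want 1×ALU +2rd +1wr — FU → AL0|MU1|ME2|BR1|rd4|wr2
(2) want 1×ALU +2rd +1wr — FU → AL0|MU1|ME2|BR1|rd4|wr2
(3) want 1×MUL +2rd +1wr — yes → AL0|MU0|ME2|BR1|rd2|wr1
(4) want 1×BR +2rd +0wr — yes → AL0|MU0|ME2|BR0|rd0|wr1
(5) want 1×MEM +2rd +0wr — RD_PORT → AL0|MU0|ME2|BR0|rd0|wr1

issued = [0, 3, 4]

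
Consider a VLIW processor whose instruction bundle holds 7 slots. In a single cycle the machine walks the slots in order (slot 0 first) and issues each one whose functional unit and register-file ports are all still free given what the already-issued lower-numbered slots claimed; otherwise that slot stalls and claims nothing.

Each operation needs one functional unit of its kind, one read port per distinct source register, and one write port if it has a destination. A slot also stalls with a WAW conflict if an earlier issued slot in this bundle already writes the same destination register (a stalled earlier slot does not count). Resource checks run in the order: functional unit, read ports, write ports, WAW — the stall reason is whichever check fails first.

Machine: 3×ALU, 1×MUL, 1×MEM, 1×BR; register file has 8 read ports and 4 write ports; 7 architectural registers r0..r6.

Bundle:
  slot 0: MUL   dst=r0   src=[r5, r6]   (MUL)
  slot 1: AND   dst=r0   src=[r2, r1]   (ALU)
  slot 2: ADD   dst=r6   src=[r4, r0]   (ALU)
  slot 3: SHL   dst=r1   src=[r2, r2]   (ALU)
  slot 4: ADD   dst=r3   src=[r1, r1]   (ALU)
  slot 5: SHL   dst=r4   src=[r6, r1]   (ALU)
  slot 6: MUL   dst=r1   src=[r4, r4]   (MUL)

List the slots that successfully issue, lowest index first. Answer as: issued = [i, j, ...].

issued = [0, 2, 3, 4]

[0] MUL needs rd=2 wr=1: ok; after: ALU=3 MUL=0 MEM=1 BR=1, R=6, W=3
[1] ALU needs rd=2 wr=1: WAW; after: ALU=3 MUL=0 MEM=1 BR=1, R=6, W=3
[2] ALU needs rd=2 wr=1: ok; after: ALU=2 MUL=0 MEM=1 BR=1, R=4, W=2
[3] ALU needs rd=1 wr=1: ok; after: ALU=1 MUL=0 MEM=1 BR=1, R=3, W=1
[4] ALU needs rd=1 wr=1: ok; after: ALU=0 MUL=0 MEM=1 BR=1, R=2, W=0
[5] ALU needs rd=2 wr=1: FU; after: ALU=0 MUL=0 MEM=1 BR=1, R=2, W=0
[6] MUL needs rd=1 wr=1: FU; after: ALU=0 MUL=0 MEM=1 BR=1, R=2, W=0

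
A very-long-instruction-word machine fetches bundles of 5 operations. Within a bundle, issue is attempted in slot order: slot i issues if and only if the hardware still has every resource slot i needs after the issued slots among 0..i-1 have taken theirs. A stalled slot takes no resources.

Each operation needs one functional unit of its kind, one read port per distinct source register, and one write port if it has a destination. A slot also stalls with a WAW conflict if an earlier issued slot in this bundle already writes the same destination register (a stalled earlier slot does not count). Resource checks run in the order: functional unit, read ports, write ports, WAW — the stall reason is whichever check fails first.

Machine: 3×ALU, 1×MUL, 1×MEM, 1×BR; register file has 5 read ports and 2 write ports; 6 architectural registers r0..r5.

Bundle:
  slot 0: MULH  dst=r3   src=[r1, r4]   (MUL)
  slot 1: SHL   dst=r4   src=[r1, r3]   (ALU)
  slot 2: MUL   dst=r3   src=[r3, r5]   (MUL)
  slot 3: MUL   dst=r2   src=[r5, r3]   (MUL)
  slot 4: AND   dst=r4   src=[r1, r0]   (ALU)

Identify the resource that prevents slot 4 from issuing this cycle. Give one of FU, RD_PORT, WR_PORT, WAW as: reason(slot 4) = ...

  0. MUL→r3 ⇒ go  {3A/0Mu/1Ld/1B | 3r 1w}
  1. ALU→r4 ⇒ go  {2A/0Mu/1Ld/1B | 1r 0w}
  2. MUL→r3 ⇒ no(FU)  {2A/0Mu/1Ld/1B | 1r 0w}
  3. MUL→r2 ⇒ no(FU)  {2A/0Mu/1Ld/1B | 1r 0w}
  4. ALU→r4 ⇒ no(RD_PORT)  {2A/0Mu/1Ld/1B | 1r 0w}

reason(slot 4) = RD_PORT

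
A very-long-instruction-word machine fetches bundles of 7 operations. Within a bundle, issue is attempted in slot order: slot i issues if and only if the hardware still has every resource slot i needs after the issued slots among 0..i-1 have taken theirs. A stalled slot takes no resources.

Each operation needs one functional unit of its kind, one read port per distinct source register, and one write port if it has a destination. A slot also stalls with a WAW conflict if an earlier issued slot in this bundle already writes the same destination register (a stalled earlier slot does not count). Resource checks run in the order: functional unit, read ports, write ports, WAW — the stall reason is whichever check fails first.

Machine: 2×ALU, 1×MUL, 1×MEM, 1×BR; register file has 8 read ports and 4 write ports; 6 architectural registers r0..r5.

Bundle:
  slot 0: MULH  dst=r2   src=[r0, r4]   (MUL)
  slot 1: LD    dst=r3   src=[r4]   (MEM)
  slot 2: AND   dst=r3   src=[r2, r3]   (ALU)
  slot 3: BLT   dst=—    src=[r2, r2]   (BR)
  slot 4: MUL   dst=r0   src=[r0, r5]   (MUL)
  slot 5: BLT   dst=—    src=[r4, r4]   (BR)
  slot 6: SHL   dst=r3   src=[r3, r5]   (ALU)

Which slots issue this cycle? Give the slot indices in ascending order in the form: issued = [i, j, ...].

issued = [0, 1, 3]

(0) want 1×MUL +2rd +1wr — yes → AL2|MU0|ME1|BR1|rd6|wr3
(1) want 1×MEM +1rd +1wr — yes → AL2|MU0|ME0|BR1|rd5|wr2
(2) want 1×ALU +2rd +1wr — WAW → AL2|MU0|ME0|BR1|rd5|wr2
(3) want 1×BR +1rd +0wr — yes → AL2|MU0|ME0|BR0|rd4|wr2
(4) want 1×MUL +2rd +1wr — FU → AL2|MU0|ME0|BR0|rd4|wr2
(5) want 1×BR +1rd +0wr — FU → AL2|MU0|ME0|BR0|rd4|wr2
(6) want 1×ALU +2rd +1wr — WAW → AL2|MU0|ME0|BR0|rd4|wr2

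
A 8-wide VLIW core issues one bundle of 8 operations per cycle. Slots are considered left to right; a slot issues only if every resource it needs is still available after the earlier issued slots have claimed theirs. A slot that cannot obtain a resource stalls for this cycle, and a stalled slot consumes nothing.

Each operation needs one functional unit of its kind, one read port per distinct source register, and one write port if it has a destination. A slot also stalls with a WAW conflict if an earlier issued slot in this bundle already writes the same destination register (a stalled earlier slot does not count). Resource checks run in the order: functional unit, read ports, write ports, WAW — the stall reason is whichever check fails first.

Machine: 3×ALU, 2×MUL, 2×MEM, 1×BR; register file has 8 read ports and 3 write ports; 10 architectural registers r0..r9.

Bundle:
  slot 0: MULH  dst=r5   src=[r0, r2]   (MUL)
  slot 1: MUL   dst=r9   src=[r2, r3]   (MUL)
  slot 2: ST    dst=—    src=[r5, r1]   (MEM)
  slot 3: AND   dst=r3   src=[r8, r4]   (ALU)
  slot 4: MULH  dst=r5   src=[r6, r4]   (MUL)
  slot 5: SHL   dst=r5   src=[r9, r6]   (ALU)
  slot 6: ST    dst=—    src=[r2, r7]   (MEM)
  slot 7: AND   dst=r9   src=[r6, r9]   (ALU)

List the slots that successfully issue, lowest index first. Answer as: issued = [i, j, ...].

slot 0 (MUL): ISSUE — free A3,Mu1,Ld2,B1 rp6 wp2
slot 1 (MUL): ISSUE — free A3,Mu0,Ld2,B1 rp4 wp1
slot 2 (MEM): ISSUE — free A3,Mu0,Ld1,B1 rp2 wp1
slot 3 (ALU): ISSUE — free A2,Mu0,Ld1,B1 rp0 wp0
slot 4 (MUL): stall FU — free A2,Mu0,Ld1,B1 rp0 wp0
slot 5 (ALU): stall RD_PORT — free A2,Mu0,Ld1,B1 rp0 wp0
slot 6 (MEM): stall RD_PORT — free A2,Mu0,Ld1,B1 rp0 wp0
slot 7 (ALU): stall RD_PORT — free A2,Mu0,Ld1,B1 rp0 wp0

issued = [0, 1, 2, 3]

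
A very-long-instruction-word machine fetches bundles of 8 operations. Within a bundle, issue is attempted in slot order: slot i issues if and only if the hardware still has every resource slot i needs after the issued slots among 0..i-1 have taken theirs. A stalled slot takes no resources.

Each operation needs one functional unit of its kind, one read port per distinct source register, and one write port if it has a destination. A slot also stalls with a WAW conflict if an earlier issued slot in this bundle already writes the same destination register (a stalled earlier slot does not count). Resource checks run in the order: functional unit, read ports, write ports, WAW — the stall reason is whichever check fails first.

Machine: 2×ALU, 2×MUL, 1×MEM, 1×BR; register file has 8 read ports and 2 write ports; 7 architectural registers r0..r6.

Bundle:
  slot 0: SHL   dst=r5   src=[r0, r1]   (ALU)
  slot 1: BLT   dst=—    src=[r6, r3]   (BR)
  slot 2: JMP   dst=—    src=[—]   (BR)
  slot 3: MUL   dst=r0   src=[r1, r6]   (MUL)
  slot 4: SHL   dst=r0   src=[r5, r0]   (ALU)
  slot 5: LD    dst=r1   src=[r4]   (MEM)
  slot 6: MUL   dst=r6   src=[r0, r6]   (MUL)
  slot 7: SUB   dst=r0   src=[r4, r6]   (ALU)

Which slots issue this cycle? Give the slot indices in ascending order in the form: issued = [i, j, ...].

(0) want 1×ALU +2rd +1wr — yes → AL1|MU2|ME1|BR1|rd6|wr1
(1) want 1×BR +2rd +0wr — yes → AL1|MU2|ME1|BR0|rd4|wr1
(2) want 1×BR +0rd +0wr — FU → AL1|MU2|ME1|BR0|rd4|wr1
(3) want 1×MUL +2rd +1wr — yes → AL1|MU1|ME1|BR0|rd2|wr0
(4) want 1×ALU +2rd +1wr — WR_PORT → AL1|MU1|ME1|BR0|rd2|wr0
(5) want 1×MEM +1rd +1wr — WR_PORT → AL1|MU1|ME1|BR0|rd2|wr0
(6) want 1×MUL +2rd +1wr — WR_PORT → AL1|MU1|ME1|BR0|rd2|wr0
(7) want 1×ALU +2rd +1wr — WR_PORT → AL1|MU1|ME1|BR0|rd2|wr0

issued = [0, 1, 3]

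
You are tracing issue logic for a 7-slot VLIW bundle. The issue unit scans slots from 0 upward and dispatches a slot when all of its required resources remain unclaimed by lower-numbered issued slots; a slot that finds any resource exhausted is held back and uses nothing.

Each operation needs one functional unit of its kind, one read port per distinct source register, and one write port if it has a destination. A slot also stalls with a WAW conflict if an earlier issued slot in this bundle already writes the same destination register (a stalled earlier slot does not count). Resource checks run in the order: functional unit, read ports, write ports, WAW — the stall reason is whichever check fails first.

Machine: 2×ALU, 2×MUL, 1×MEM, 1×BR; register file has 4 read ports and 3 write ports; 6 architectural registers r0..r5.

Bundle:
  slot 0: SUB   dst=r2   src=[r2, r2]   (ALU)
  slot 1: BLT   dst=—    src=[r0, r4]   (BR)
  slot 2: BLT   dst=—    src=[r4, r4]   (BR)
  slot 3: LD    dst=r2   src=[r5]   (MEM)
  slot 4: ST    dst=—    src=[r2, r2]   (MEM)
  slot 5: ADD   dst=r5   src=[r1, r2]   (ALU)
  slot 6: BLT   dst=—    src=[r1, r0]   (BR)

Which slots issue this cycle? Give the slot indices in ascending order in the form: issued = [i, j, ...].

slot 0 (ALU): ISSUE — free A1,Mu2,Ld1,B1 rp3 wp2
slot 1 (BR): ISSUE — free A1,Mu2,Ld1,B0 rp1 wp2
slot 2 (BR): stall FU — free A1,Mu2,Ld1,B0 rp1 wp2
slot 3 (MEM): stall WAW — free A1,Mu2,Ld1,B0 rp1 wp2
slot 4 (MEM): ISSUE — free A1,Mu2,Ld0,B0 rp0 wp2
slot 5 (ALU): stall RD_PORT — free A1,Mu2,Ld0,B0 rp0 wp2
slot 6 (BR): stall FU — free A1,Mu2,Ld0,B0 rp0 wp2

issued = [0, 1, 4]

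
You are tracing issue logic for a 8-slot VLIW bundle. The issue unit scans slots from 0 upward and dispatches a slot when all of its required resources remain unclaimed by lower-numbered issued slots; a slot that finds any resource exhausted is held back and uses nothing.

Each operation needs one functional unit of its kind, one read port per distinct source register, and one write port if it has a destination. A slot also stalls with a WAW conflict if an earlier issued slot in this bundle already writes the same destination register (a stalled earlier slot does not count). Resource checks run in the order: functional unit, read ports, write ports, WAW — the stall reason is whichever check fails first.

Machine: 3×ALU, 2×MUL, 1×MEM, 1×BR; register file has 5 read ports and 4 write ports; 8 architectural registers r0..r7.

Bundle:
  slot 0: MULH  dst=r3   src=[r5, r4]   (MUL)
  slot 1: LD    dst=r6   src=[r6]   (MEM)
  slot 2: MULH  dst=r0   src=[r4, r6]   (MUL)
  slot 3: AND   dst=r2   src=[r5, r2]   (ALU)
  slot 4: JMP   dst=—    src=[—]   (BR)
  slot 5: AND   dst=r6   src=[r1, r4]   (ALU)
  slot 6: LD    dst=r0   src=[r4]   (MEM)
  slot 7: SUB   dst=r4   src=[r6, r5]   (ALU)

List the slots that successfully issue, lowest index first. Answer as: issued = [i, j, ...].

[0] MUL needs rd=2 wr=1: ok; after: ALU=3 MUL=1 MEM=1 BR=1, R=3, W=3
[1] MEM needs rd=1 wr=1: ok; after: ALU=3 MUL=1 MEM=0 BR=1, R=2, W=2
[2] MUL needs rd=2 wr=1: ok; after: ALU=3 MUL=0 MEM=0 BR=1, R=0, W=1
[3] ALU needs rd=2 wr=1: RD_PORT; after: ALU=3 MUL=0 MEM=0 BR=1, R=0, W=1
[4] BR needs rd=0 wr=0: ok; after: ALU=3 MUL=0 MEM=0 BR=0, R=0, W=1
[5] ALU needs rd=2 wr=1: RD_PORT; after: ALU=3 MUL=0 MEM=0 BR=0, R=0, W=1
[6] MEM needs rd=1 wr=1: FU; after: ALU=3 MUL=0 MEM=0 BR=0, R=0, W=1
[7] ALU needs rd=2 wr=1: RD_PORT; after: ALU=3 MUL=0 MEM=0 BR=0, R=0, W=1

issued = [0, 1, 2, 4]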